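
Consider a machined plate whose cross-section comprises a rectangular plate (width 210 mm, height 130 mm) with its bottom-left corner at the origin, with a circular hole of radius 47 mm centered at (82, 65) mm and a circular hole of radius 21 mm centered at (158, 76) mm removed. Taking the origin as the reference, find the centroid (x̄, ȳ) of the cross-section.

x̄ = 109.54 mm, ȳ = 64.20 mm

plate: A = 210 × 130 = 27300.00, centroid at (105.00, 65.00).
hole 1: A = −π·47² = -6939.78, centroid at (82.00, 65.00).
hole 2: A = −π·21² = -1385.44, centroid at (158.00, 76.00).
ΣA = 18974.78 mm²
ΣAx̄ = (27300.00)(105.00) + (-6939.78)(82.00) + (-1385.44)(158.00) = 2078538.30 mm³
ΣAȳ = (27300.00)(65.00) + (-6939.78)(65.00) + (-1385.44)(76.00) = 1218120.80 mm³
x̄ = 2078538.30 / 18974.78 = 109.54 mm
ȳ = 1218120.80 / 18974.78 = 64.20 mm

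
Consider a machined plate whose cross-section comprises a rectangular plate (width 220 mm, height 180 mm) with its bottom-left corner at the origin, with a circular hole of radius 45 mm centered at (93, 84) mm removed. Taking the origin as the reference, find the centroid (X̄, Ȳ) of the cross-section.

X̄ = 113.25 mm, Ȳ = 91.15 mm

plate: A = 220 × 180 = 39600.00, centroid at (110.00, 90.00).
hole: A = −π·45² = -6361.73, centroid at (93.00, 84.00).
ΣA = 33238.27 mm², ΣAX̄ = 3764359.56 mm³, ΣAȲ = 3029615.09 mm³.
X̄ = 3764359.56/33238.27 = 113.25 mm; Ȳ = 3029615.09/33238.27 = 91.15 mm.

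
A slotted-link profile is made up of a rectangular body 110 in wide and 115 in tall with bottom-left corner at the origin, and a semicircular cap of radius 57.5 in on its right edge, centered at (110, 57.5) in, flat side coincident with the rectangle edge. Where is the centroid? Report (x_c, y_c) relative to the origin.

Part | A | x̄ᵢ | ȳᵢ | A·x̄ᵢ | A·ȳᵢ
rectangular body | 12650.00 | 55.00 | 57.50 | 695750.00 | 727375.00
semicircular end | 5193.45 | 134.40 | 57.50 | 698018.57 | 298623.11
Σ | 17843.45 |  |  | 1393768.57 | 1025998.11
x_c = 1393768.57 / 17843.45 = 78.11 in
y_c = 1025998.11 / 17843.45 = 57.50 in

x_c = 78.11 in, y_c = 57.50 in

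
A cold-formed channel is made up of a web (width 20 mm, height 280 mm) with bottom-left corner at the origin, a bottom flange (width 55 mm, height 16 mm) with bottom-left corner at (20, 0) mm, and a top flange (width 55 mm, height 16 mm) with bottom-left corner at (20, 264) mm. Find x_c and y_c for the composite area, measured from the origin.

x_c = 18.97 mm, y_c = 140.00 mm

web: A = 20 × 280 = 5600.00, centroid at (10.00, 140.00).
bottom flange: A = 55 × 16 = 880.00, centroid at (47.50, 8.00).
top flange: A = 55 × 16 = 880.00, centroid at (47.50, 272.00).
ΣA = 7360.00 mm²
ΣAx_c = (5600.00)(10.00) + (880.00)(47.50) + (880.00)(47.50) = 139600.00 mm³
ΣAy_c = (5600.00)(140.00) + (880.00)(8.00) + (880.00)(272.00) = 1030400.00 mm³
x_c = 139600.00 / 7360.00 = 18.97 mm
y_c = 1030400.00 / 7360.00 = 140.00 mm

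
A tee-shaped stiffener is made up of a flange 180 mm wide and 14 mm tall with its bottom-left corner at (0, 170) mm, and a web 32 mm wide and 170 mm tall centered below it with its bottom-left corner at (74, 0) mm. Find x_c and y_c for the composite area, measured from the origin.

x_c = 90.00 mm, y_c = 114.13 mm

Part | A | x̄ᵢ | ȳᵢ | A·x̄ᵢ | A·ȳᵢ
web | 5440.00 | 90.00 | 85.00 | 489600.00 | 462400.00
flange | 2520.00 | 90.00 | 177.00 | 226800.00 | 446040.00
Σ | 7960.00 |  |  | 716400.00 | 908440.00
x_c = 716400.00 / 7960.00 = 90.00 mm
y_c = 908440.00 / 7960.00 = 114.13 mm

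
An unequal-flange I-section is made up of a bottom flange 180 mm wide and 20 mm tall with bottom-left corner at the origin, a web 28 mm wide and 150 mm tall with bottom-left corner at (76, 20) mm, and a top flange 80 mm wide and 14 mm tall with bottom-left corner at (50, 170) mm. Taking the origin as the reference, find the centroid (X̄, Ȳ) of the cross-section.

bottom flange: A = 180 × 20 = 3600.00, centroid at (90.00, 10.00).
web: A = 28 × 150 = 4200.00, centroid at (90.00, 95.00).
top flange: A = 80 × 14 = 1120.00, centroid at (90.00, 177.00).
ΣA = 8920.00 mm²
ΣAX̄ = (3600.00)(90.00) + (4200.00)(90.00) + (1120.00)(90.00) = 802800.00 mm³
ΣAȲ = (3600.00)(10.00) + (4200.00)(95.00) + (1120.00)(177.00) = 633240.00 mm³
X̄ = 802800.00 / 8920.00 = 90.00 mm
Ȳ = 633240.00 / 8920.00 = 70.99 mm

X̄ = 90.00 mm, Ȳ = 70.99 mm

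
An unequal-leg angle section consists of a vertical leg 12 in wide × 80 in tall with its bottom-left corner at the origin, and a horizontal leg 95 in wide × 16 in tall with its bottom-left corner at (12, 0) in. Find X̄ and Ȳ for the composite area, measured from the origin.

vertical leg: A = 12 × 80 = 960.00, centroid at (6.00, 40.00).
horizontal leg: A = 95 × 16 = 1520.00, centroid at (59.50, 8.00).
ΣA = 2480.00 in²
ΣAX̄ = (960.00)(6.00) + (1520.00)(59.50) = 96200.00 in³
ΣAȲ = (960.00)(40.00) + (1520.00)(8.00) = 50560.00 in³
X̄ = 96200.00 / 2480.00 = 38.79 in
Ȳ = 50560.00 / 2480.00 = 20.39 in

X̄ = 38.79 in, Ȳ = 20.39 in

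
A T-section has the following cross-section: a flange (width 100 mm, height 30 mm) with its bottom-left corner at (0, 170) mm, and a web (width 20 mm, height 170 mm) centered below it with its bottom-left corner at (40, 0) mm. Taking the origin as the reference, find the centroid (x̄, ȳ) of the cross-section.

x̄ = 50.00 mm, ȳ = 131.88 mm

web: A = 20 × 170 = 3400.00, centroid at (50.00, 85.00).
flange: A = 100 × 30 = 3000.00, centroid at (50.00, 185.00).
ΣA = 6400.00 mm²
ΣAx̄ = (3400.00)(50.00) + (3000.00)(50.00) = 320000.00 mm³
ΣAȳ = (3400.00)(85.00) + (3000.00)(185.00) = 844000.00 mm³
x̄ = 320000.00 / 6400.00 = 50.00 mm
ȳ = 844000.00 / 6400.00 = 131.88 mm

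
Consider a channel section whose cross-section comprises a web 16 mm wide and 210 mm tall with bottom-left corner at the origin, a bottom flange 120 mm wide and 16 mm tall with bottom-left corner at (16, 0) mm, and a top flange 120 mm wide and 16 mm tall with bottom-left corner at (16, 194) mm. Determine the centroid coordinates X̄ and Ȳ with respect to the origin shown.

web: A = 16 × 210 = 3360.00, centroid at (8.00, 105.00).
bottom flange: A = 120 × 16 = 1920.00, centroid at (76.00, 8.00).
top flange: A = 120 × 16 = 1920.00, centroid at (76.00, 202.00).
ΣA = 7200.00 mm², ΣAX̄ = 318720.00 mm³, ΣAȲ = 756000.00 mm³.
X̄ = 318720.00/7200.00 = 44.27 mm; Ȳ = 756000.00/7200.00 = 105.00 mm.

X̄ = 44.27 mm, Ȳ = 105.00 mm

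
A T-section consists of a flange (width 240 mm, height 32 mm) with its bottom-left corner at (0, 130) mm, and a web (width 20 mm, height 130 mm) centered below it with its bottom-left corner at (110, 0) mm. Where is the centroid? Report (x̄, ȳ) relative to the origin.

web: A = 20 × 130 = 2600.00, centroid at (120.00, 65.00).
flange: A = 240 × 32 = 7680.00, centroid at (120.00, 146.00).
ΣA = 10280.00 mm²
ΣAx̄ = (2600.00)(120.00) + (7680.00)(120.00) = 1233600.00 mm³
ΣAȳ = (2600.00)(65.00) + (7680.00)(146.00) = 1290280.00 mm³
x̄ = 1233600.00 / 10280.00 = 120.00 mm
ȳ = 1290280.00 / 10280.00 = 125.51 mm

x̄ = 120.00 mm, ȳ = 125.51 mm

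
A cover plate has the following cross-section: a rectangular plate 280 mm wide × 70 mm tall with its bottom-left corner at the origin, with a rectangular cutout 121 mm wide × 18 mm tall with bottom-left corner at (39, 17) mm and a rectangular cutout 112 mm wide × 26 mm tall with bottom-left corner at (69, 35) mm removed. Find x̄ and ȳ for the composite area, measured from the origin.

x̄ = 149.09 mm, ȳ = 33.74 mm

plate: A = 280 × 70 = 19600.00, centroid at (140.00, 35.00).
hole 1: A = −(121 × 18) = -2178.00, centroid at (99.50, 26.00).
hole 2: A = −(112 × 26) = -2912.00, centroid at (125.00, 48.00).
ΣA = 14510.00 mm²
ΣAx̄ = (19600.00)(140.00) + (-2178.00)(99.50) + (-2912.00)(125.00) = 2163289.00 mm³
ΣAȳ = (19600.00)(35.00) + (-2178.00)(26.00) + (-2912.00)(48.00) = 489596.00 mm³
x̄ = 2163289.00 / 14510.00 = 149.09 mm
ȳ = 489596.00 / 14510.00 = 33.74 mm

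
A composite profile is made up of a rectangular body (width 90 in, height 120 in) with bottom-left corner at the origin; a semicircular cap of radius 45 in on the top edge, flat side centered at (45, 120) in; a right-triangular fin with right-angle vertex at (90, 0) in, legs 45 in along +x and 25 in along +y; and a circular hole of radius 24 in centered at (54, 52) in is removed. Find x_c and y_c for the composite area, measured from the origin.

x_c = 46.37 in, y_c = 78.61 in

Part | A | x̄ᵢ | ȳᵢ | A·x̄ᵢ | A·ȳᵢ
rectangular body | 10800.00 | 45.00 | 60.00 | 486000.00 | 648000.00
semicircular top | 3180.86 | 45.00 | 139.10 | 143138.82 | 442453.51
triangular fin | 562.50 | 105.00 | 8.33 | 59062.50 | 4687.50
hole | -1809.56 | 54.00 | 52.00 | -97716.10 | -94096.98
Σ | 12733.81 |  |  | 590485.22 | 1001044.02
x_c = 590485.22 / 12733.81 = 46.37 in
y_c = 1001044.02 / 12733.81 = 78.61 in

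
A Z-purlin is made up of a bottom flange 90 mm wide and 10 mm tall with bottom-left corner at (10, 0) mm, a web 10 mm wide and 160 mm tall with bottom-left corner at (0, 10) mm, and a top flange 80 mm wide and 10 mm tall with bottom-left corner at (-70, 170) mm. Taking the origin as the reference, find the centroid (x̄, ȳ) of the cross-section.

bottom flange: A = 90 × 10 = 900.00, centroid at (55.00, 5.00).
web: A = 10 × 160 = 1600.00, centroid at (5.00, 90.00).
top flange: A = 80 × 10 = 800.00, centroid at (-30.00, 175.00).
ΣA = 3300.00 mm²
ΣAx̄ = (900.00)(55.00) + (1600.00)(5.00) + (800.00)(-30.00) = 33500.00 mm³
ΣAȳ = (900.00)(5.00) + (1600.00)(90.00) + (800.00)(175.00) = 288500.00 mm³
x̄ = 33500.00 / 3300.00 = 10.15 mm
ȳ = 288500.00 / 3300.00 = 87.42 mm

x̄ = 10.15 mm, ȳ = 87.42 mm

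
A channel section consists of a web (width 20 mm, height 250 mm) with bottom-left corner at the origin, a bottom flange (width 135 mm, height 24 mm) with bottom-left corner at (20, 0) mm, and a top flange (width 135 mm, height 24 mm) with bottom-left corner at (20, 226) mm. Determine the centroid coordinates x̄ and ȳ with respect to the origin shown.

x̄ = 53.75 mm, ȳ = 125.00 mm

web: A = 20 × 250 = 5000.00, centroid at (10.00, 125.00).
bottom flange: A = 135 × 24 = 3240.00, centroid at (87.50, 12.00).
top flange: A = 135 × 24 = 3240.00, centroid at (87.50, 238.00).
ΣA = 11480.00 mm²
ΣAx̄ = (5000.00)(10.00) + (3240.00)(87.50) + (3240.00)(87.50) = 617000.00 mm³
ΣAȳ = (5000.00)(125.00) + (3240.00)(12.00) + (3240.00)(238.00) = 1435000.00 mm³
x̄ = 617000.00 / 11480.00 = 53.75 mm
ȳ = 1435000.00 / 11480.00 = 125.00 mm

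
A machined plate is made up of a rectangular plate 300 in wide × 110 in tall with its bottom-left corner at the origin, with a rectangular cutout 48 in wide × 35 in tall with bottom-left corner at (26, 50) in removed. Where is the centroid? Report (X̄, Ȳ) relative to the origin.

X̄ = 155.36 in, Ȳ = 54.33 in

plate: A = 300 × 110 = 33000.00, centroid at (150.00, 55.00).
hole: A = −(48 × 35) = -1680.00, centroid at (50.00, 67.50).
ΣA = 31320.00 in²
ΣAX̄ = (33000.00)(150.00) + (-1680.00)(50.00) = 4866000.00 in³
ΣAȲ = (33000.00)(55.00) + (-1680.00)(67.50) = 1701600.00 in³
X̄ = 4866000.00 / 31320.00 = 155.36 in
Ȳ = 1701600.00 / 31320.00 = 54.33 in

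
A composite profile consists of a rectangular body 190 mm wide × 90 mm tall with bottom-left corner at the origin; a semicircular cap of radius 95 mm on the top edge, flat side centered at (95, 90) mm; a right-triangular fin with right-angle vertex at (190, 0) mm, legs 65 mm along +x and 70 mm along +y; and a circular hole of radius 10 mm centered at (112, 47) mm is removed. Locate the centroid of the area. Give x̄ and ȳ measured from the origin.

rectangular body: A = 190 × 90 = 17100.00, centroid at (95.00, 45.00).
semicircular top: A = ½π·95² = 14176.44, centroid at (95.00, 130.32).
triangular fin: A = ½·65·70 = 2275.00, centroid at (211.67, 23.33).
hole: A = −π·10² = -314.16, centroid at (112.00, 47.00).
ΣA = 33237.28 mm²
ΣAx̄ = (17100.00)(95.00) + (14176.44)(95.00) + (2275.00)(211.67) + (-314.16)(112.00) = 3417617.33 mm³
ΣAȳ = (17100.00)(45.00) + (14176.44)(130.32) + (2275.00)(23.33) + (-314.16)(47.00) = 2655280.50 mm³
x̄ = 3417617.33 / 33237.28 = 102.82 mm
ȳ = 2655280.50 / 33237.28 = 79.89 mm

x̄ = 102.82 mm, ȳ = 79.89 mm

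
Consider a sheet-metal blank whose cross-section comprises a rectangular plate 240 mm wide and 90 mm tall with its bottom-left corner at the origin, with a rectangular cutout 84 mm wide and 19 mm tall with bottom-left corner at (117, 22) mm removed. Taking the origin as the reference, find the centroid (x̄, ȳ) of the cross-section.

x̄ = 116.89 mm, ȳ = 46.08 mm

Part | A | x̄ᵢ | ȳᵢ | A·x̄ᵢ | A·ȳᵢ
plate | 21600.00 | 120.00 | 45.00 | 2592000.00 | 972000.00
hole | -1596.00 | 159.00 | 31.50 | -253764.00 | -50274.00
Σ | 20004.00 |  |  | 2338236.00 | 921726.00
x̄ = 2338236.00 / 20004.00 = 116.89 mm
ȳ = 921726.00 / 20004.00 = 46.08 mm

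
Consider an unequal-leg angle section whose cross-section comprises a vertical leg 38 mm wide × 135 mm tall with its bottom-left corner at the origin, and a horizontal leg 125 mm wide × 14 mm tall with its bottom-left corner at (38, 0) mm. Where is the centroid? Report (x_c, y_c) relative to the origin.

vertical leg: A = 38 × 135 = 5130.00, centroid at (19.00, 67.50).
horizontal leg: A = 125 × 14 = 1750.00, centroid at (100.50, 7.00).
ΣA = 6880.00 mm², ΣAx_c = 273345.00 mm³, ΣAy_c = 358525.00 mm³.
x_c = 273345.00/6880.00 = 39.73 mm; y_c = 358525.00/6880.00 = 52.11 mm.

x_c = 39.73 mm, y_c = 52.11 mm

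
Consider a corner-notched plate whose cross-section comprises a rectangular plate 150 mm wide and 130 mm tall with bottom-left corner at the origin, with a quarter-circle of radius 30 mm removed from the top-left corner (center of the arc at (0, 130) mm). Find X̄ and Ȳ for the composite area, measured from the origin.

X̄ = 77.34 mm, Ȳ = 63.03 mm

Part | A | x̄ᵢ | ȳᵢ | A·x̄ᵢ | A·ȳᵢ
plate | 19500.00 | 75.00 | 65.00 | 1462500.00 | 1267500.00
removed quarter-circle | -706.86 | 12.73 | 117.27 | -9000.00 | -82891.59
Σ | 18793.14 |  |  | 1453500.00 | 1184608.41
X̄ = 1453500.00 / 18793.14 = 77.34 mm
Ȳ = 1184608.41 / 18793.14 = 63.03 mm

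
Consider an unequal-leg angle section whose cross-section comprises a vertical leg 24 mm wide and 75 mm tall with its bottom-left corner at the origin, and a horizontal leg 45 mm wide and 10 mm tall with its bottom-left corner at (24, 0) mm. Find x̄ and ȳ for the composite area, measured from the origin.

x̄ = 18.90 mm, ȳ = 31.00 mm

vertical leg: A = 24 × 75 = 1800.00, centroid at (12.00, 37.50).
horizontal leg: A = 45 × 10 = 450.00, centroid at (46.50, 5.00).
ΣA = 2250.00 mm², ΣAx̄ = 42525.00 mm³, ΣAȳ = 69750.00 mm³.
x̄ = 42525.00/2250.00 = 18.90 mm; ȳ = 69750.00/2250.00 = 31.00 mm.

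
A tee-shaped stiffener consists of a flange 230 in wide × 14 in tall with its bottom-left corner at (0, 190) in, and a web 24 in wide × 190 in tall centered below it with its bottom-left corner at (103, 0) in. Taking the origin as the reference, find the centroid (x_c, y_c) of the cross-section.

x_c = 115.00 in, y_c = 137.22 in

web: A = 24 × 190 = 4560.00, centroid at (115.00, 95.00).
flange: A = 230 × 14 = 3220.00, centroid at (115.00, 197.00).
ΣA = 7780.00 in²
ΣAx_c = (4560.00)(115.00) + (3220.00)(115.00) = 894700.00 in³
ΣAy_c = (4560.00)(95.00) + (3220.00)(197.00) = 1067540.00 in³
x_c = 894700.00 / 7780.00 = 115.00 in
y_c = 1067540.00 / 7780.00 = 137.22 in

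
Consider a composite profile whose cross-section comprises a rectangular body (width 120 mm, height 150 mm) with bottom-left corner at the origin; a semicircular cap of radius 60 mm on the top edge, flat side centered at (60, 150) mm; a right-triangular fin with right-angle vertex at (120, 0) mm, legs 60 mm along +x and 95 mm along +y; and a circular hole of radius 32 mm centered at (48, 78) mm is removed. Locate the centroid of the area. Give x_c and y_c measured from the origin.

x_c = 71.45 mm, y_c = 93.68 mm

rectangular body: A = 120 × 150 = 18000.00, centroid at (60.00, 75.00).
semicircular top: A = ½π·60² = 5654.87, centroid at (60.00, 175.46).
triangular fin: A = ½·60·95 = 2850.00, centroid at (140.00, 31.67).
hole: A = −π·32² = -3216.99, centroid at (48.00, 78.00).
ΣA = 23287.88 mm², ΣAx_c = 1663876.44 mm³, ΣAy_c = 2181554.73 mm³.
x_c = 1663876.44/23287.88 = 71.45 mm; y_c = 2181554.73/23287.88 = 93.68 mm.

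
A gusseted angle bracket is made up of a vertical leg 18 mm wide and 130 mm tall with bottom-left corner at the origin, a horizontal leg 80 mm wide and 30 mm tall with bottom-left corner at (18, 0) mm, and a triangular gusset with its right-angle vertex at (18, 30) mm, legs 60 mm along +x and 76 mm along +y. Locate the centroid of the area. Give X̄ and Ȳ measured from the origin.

vertical leg: A = 18 × 130 = 2340.00, centroid at (9.00, 65.00).
horizontal leg: A = 80 × 30 = 2400.00, centroid at (58.00, 15.00).
gusset: A = ½·60·76 = 2280.00, centroid at (38.00, 55.33).
ΣA = 7020.00 mm²
ΣAX̄ = (2340.00)(9.00) + (2400.00)(58.00) + (2280.00)(38.00) = 246900.00 mm³
ΣAȲ = (2340.00)(65.00) + (2400.00)(15.00) + (2280.00)(55.33) = 314260.00 mm³
X̄ = 246900.00 / 7020.00 = 35.17 mm
Ȳ = 314260.00 / 7020.00 = 44.77 mm

X̄ = 35.17 mm, Ȳ = 44.77 mm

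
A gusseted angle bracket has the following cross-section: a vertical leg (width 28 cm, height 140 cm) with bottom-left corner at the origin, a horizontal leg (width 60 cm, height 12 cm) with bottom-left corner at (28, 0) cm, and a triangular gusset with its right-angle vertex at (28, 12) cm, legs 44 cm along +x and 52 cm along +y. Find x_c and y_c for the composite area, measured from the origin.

x_c = 25.15 cm, y_c = 53.99 cm

vertical leg: A = 28 × 140 = 3920.00, centroid at (14.00, 70.00).
horizontal leg: A = 60 × 12 = 720.00, centroid at (58.00, 6.00).
gusset: A = ½·44·52 = 1144.00, centroid at (42.67, 29.33).
ΣA = 5784.00 cm², ΣAx_c = 145450.67 cm³, ΣAy_c = 312277.33 cm³.
x_c = 145450.67/5784.00 = 25.15 cm; y_c = 312277.33/5784.00 = 53.99 cm.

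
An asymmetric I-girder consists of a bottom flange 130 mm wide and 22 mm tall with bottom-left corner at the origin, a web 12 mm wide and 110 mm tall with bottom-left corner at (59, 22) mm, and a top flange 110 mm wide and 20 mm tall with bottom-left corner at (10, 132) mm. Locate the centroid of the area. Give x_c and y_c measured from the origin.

bottom flange: A = 130 × 22 = 2860.00, centroid at (65.00, 11.00).
web: A = 12 × 110 = 1320.00, centroid at (65.00, 77.00).
top flange: A = 110 × 20 = 2200.00, centroid at (65.00, 142.00).
ΣA = 6380.00 mm², ΣAx_c = 414700.00 mm³, ΣAy_c = 445500.00 mm³.
x_c = 414700.00/6380.00 = 65.00 mm; y_c = 445500.00/6380.00 = 69.83 mm.

x_c = 65.00 mm, y_c = 69.83 mm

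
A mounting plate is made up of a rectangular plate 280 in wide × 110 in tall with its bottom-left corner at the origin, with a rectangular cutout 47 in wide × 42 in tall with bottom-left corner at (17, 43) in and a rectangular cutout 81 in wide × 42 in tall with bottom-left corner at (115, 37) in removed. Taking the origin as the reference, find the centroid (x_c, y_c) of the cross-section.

x_c = 145.65 in, y_c = 53.90 in

Part | A | x̄ᵢ | ȳᵢ | A·x̄ᵢ | A·ȳᵢ
plate | 30800.00 | 140.00 | 55.00 | 4312000.00 | 1694000.00
hole 1 | -1974.00 | 40.50 | 64.00 | -79947.00 | -126336.00
hole 2 | -3402.00 | 155.50 | 58.00 | -529011.00 | -197316.00
Σ | 25424.00 |  |  | 3703042.00 | 1370348.00
x_c = 3703042.00 / 25424.00 = 145.65 in
y_c = 1370348.00 / 25424.00 = 53.90 in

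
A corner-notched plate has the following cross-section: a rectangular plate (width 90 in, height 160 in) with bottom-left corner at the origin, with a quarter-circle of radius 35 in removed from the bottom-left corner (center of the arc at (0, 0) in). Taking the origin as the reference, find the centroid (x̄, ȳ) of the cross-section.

Part | A | x̄ᵢ | ȳᵢ | A·x̄ᵢ | A·ȳᵢ
plate | 14400.00 | 45.00 | 80.00 | 648000.00 | 1152000.00
removed quarter-circle | -962.11 | 14.85 | 14.85 | -14291.67 | -14291.67
Σ | 13437.89 |  |  | 633708.33 | 1137708.33
x̄ = 633708.33 / 13437.89 = 47.16 in
ȳ = 1137708.33 / 13437.89 = 84.66 in

x̄ = 47.16 in, ȳ = 84.66 in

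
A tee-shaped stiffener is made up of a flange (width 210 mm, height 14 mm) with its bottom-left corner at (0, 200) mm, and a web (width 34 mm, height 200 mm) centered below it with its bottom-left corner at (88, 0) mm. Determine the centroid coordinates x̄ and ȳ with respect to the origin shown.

x̄ = 105.00 mm, ȳ = 132.30 mm

web: A = 34 × 200 = 6800.00, centroid at (105.00, 100.00).
flange: A = 210 × 14 = 2940.00, centroid at (105.00, 207.00).
ΣA = 9740.00 mm², ΣAx̄ = 1022700.00 mm³, ΣAȳ = 1288580.00 mm³.
x̄ = 1022700.00/9740.00 = 105.00 mm; ȳ = 1288580.00/9740.00 = 132.30 mm.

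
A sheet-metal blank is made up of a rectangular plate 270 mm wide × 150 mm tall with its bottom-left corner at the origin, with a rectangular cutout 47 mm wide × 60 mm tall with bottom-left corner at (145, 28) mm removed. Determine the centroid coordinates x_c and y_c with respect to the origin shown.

Part | A | x̄ᵢ | ȳᵢ | A·x̄ᵢ | A·ȳᵢ
plate | 40500.00 | 135.00 | 75.00 | 5467500.00 | 3037500.00
hole | -2820.00 | 168.50 | 58.00 | -475170.00 | -163560.00
Σ | 37680.00 |  |  | 4992330.00 | 2873940.00
x_c = 4992330.00 / 37680.00 = 132.49 mm
y_c = 2873940.00 / 37680.00 = 76.27 mm

x_c = 132.49 mm, y_c = 76.27 mm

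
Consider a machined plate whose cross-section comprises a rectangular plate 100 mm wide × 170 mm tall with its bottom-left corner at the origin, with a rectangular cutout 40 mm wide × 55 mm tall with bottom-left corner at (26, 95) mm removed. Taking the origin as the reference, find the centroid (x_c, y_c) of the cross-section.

plate: A = 100 × 170 = 17000.00, centroid at (50.00, 85.00).
hole: A = −(40 × 55) = -2200.00, centroid at (46.00, 122.50).
ΣA = 14800.00 mm², ΣAx_c = 748800.00 mm³, ΣAy_c = 1175500.00 mm³.
x_c = 748800.00/14800.00 = 50.59 mm; y_c = 1175500.00/14800.00 = 79.43 mm.

x_c = 50.59 mm, y_c = 79.43 mm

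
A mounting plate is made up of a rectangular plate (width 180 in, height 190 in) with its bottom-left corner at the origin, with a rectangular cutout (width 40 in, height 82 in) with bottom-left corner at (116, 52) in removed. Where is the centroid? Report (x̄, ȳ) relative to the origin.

x̄ = 85.12 in, ȳ = 95.21 in

Part | A | x̄ᵢ | ȳᵢ | A·x̄ᵢ | A·ȳᵢ
plate | 34200.00 | 90.00 | 95.00 | 3078000.00 | 3249000.00
hole | -3280.00 | 136.00 | 93.00 | -446080.00 | -305040.00
Σ | 30920.00 |  |  | 2631920.00 | 2943960.00
x̄ = 2631920.00 / 30920.00 = 85.12 in
ȳ = 2943960.00 / 30920.00 = 95.21 in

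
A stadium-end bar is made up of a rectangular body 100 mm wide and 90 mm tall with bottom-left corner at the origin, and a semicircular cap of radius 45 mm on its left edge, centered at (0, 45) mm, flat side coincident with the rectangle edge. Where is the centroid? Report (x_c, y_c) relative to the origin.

x_c = 31.96 mm, y_c = 45.00 mm

Part | A | x̄ᵢ | ȳᵢ | A·x̄ᵢ | A·ȳᵢ
rectangular body | 9000.00 | 50.00 | 45.00 | 450000.00 | 405000.00
semicircular end | 3180.86 | -19.10 | 45.00 | -60750.00 | 143138.82
Σ | 12180.86 |  |  | 389250.00 | 548138.82
x_c = 389250.00 / 12180.86 = 31.96 mm
y_c = 548138.82 / 12180.86 = 45.00 mm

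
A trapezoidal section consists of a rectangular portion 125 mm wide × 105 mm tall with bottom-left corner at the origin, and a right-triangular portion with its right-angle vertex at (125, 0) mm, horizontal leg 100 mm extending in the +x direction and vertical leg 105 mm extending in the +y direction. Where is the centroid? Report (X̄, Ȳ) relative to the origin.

Part | A | x̄ᵢ | ȳᵢ | A·x̄ᵢ | A·ȳᵢ
rectangular portion | 13125.00 | 62.50 | 52.50 | 820312.50 | 689062.50
triangular portion | 5250.00 | 158.33 | 35.00 | 831250.00 | 183750.00
Σ | 18375.00 |  |  | 1651562.50 | 872812.50
X̄ = 1651562.50 / 18375.00 = 89.88 mm
Ȳ = 872812.50 / 18375.00 = 47.50 mm

X̄ = 89.88 mm, Ȳ = 47.50 mm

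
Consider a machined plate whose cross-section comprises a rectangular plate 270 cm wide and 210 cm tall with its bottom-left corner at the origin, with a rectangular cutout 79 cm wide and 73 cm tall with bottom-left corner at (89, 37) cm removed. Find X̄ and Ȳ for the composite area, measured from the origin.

X̄ = 135.74 cm, Ȳ = 108.57 cm

plate: A = 270 × 210 = 56700.00, centroid at (135.00, 105.00).
hole: A = −(79 × 73) = -5767.00, centroid at (128.50, 73.50).
ΣA = 50933.00 cm², ΣAX̄ = 6913440.50 cm³, ΣAȲ = 5529625.50 cm³.
X̄ = 6913440.50/50933.00 = 135.74 cm; Ȳ = 5529625.50/50933.00 = 108.57 cm.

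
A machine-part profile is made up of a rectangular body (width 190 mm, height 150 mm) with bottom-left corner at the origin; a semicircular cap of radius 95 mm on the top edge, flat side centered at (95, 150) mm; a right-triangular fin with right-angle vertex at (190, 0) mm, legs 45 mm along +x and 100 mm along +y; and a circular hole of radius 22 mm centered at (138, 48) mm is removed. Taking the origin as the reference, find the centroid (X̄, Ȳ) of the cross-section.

X̄ = 99.20 mm, Ȳ = 111.45 mm

rectangular body: A = 190 × 150 = 28500.00, centroid at (95.00, 75.00).
semicircular top: A = ½π·95² = 14176.44, centroid at (95.00, 190.32).
triangular fin: A = ½·45·100 = 2250.00, centroid at (205.00, 33.33).
hole: A = −π·22² = -1520.53, centroid at (138.00, 48.00).
ΣA = 43405.91 mm², ΣAX̄ = 4305678.24 mm³, ΣAȲ = 4837563.38 mm³.
X̄ = 4305678.24/43405.91 = 99.20 mm; Ȳ = 4837563.38/43405.91 = 111.45 mm.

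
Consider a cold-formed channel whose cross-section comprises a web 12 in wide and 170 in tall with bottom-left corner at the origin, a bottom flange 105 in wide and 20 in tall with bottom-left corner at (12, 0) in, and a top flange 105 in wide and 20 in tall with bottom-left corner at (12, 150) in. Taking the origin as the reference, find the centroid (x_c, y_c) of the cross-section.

x_c = 45.38 in, y_c = 85.00 in

Part | A | x̄ᵢ | ȳᵢ | A·x̄ᵢ | A·ȳᵢ
web | 2040.00 | 6.00 | 85.00 | 12240.00 | 173400.00
bottom flange | 2100.00 | 64.50 | 10.00 | 135450.00 | 21000.00
top flange | 2100.00 | 64.50 | 160.00 | 135450.00 | 336000.00
Σ | 6240.00 |  |  | 283140.00 | 530400.00
x_c = 283140.00 / 6240.00 = 45.38 in
y_c = 530400.00 / 6240.00 = 85.00 in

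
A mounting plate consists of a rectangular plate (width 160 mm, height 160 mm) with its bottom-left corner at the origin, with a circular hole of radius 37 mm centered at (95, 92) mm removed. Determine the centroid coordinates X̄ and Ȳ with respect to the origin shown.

plate: A = 160 × 160 = 25600.00, centroid at (80.00, 80.00).
hole: A = −π·37² = -4300.84, centroid at (95.00, 92.00).
ΣA = 21299.16 mm²
ΣAX̄ = (25600.00)(80.00) + (-4300.84)(95.00) = 1639420.17 mm³
ΣAȲ = (25600.00)(80.00) + (-4300.84)(92.00) = 1652322.69 mm³
X̄ = 1639420.17 / 21299.16 = 76.97 mm
Ȳ = 1652322.69 / 21299.16 = 77.58 mm

X̄ = 76.97 mm, Ȳ = 77.58 mm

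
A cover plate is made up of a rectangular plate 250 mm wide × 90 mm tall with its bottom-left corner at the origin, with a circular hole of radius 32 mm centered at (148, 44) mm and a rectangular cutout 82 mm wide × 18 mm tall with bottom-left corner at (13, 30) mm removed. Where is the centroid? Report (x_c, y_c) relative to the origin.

x_c = 126.73 mm, y_c = 45.68 mm

plate: A = 250 × 90 = 22500.00, centroid at (125.00, 45.00).
hole 1: A = −π·32² = -3216.99, centroid at (148.00, 44.00).
hole 2: A = −(82 × 18) = -1476.00, centroid at (54.00, 39.00).
ΣA = 17807.01 mm², ΣAx_c = 2256681.35 mm³, ΣAy_c = 813388.40 mm³.
x_c = 2256681.35/17807.01 = 126.73 mm; y_c = 813388.40/17807.01 = 45.68 mm.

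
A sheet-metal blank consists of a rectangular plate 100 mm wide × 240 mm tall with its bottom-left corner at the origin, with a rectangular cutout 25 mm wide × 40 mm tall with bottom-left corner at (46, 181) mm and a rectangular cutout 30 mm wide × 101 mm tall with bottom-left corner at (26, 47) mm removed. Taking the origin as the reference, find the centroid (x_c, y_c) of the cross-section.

plate: A = 100 × 240 = 24000.00, centroid at (50.00, 120.00).
hole 1: A = −(25 × 40) = -1000.00, centroid at (58.50, 201.00).
hole 2: A = −(30 × 101) = -3030.00, centroid at (41.00, 97.50).
ΣA = 19970.00 mm², ΣAx_c = 1017270.00 mm³, ΣAy_c = 2383575.00 mm³.
x_c = 1017270.00/19970.00 = 50.94 mm; y_c = 2383575.00/19970.00 = 119.36 mm.

x_c = 50.94 mm, y_c = 119.36 mm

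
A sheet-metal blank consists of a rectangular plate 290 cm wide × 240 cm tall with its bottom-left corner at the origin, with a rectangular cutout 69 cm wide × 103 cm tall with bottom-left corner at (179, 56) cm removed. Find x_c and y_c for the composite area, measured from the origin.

plate: A = 290 × 240 = 69600.00, centroid at (145.00, 120.00).
hole: A = −(69 × 103) = -7107.00, centroid at (213.50, 107.50).
ΣA = 62493.00 cm²
ΣAx_c = (69600.00)(145.00) + (-7107.00)(213.50) = 8574655.50 cm³
ΣAy_c = (69600.00)(120.00) + (-7107.00)(107.50) = 7587997.50 cm³
x_c = 8574655.50 / 62493.00 = 137.21 cm
y_c = 7587997.50 / 62493.00 = 121.42 cm

x_c = 137.21 cm, y_c = 121.42 cm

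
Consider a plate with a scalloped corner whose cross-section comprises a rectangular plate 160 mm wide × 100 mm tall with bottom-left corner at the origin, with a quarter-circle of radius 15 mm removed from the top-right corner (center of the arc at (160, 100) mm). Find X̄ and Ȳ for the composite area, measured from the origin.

plate: A = 160 × 100 = 16000.00, centroid at (80.00, 50.00).
removed quarter-circle: A = −¼π·15² = -176.71, centroid at (153.63, 93.63).
ΣA = 15823.29 mm², ΣAX̄ = 1252850.67 mm³, ΣAȲ = 783453.54 mm³.
X̄ = 1252850.67/15823.29 = 79.18 mm; Ȳ = 783453.54/15823.29 = 49.51 mm.

X̄ = 79.18 mm, Ȳ = 49.51 mm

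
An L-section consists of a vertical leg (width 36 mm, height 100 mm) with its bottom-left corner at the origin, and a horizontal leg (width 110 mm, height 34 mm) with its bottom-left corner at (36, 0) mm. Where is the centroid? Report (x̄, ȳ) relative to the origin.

x̄ = 55.20 mm, ȳ = 33.19 mm

vertical leg: A = 36 × 100 = 3600.00, centroid at (18.00, 50.00).
horizontal leg: A = 110 × 34 = 3740.00, centroid at (91.00, 17.00).
ΣA = 7340.00 mm²
ΣAx̄ = (3600.00)(18.00) + (3740.00)(91.00) = 405140.00 mm³
ΣAȳ = (3600.00)(50.00) + (3740.00)(17.00) = 243580.00 mm³
x̄ = 405140.00 / 7340.00 = 55.20 mm
ȳ = 243580.00 / 7340.00 = 33.19 mm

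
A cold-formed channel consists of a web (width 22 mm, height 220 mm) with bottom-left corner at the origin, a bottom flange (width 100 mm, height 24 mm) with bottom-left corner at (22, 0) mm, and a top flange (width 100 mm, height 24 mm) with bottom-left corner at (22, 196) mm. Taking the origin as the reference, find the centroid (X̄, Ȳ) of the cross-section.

Part | A | x̄ᵢ | ȳᵢ | A·x̄ᵢ | A·ȳᵢ
web | 4840.00 | 11.00 | 110.00 | 53240.00 | 532400.00
bottom flange | 2400.00 | 72.00 | 12.00 | 172800.00 | 28800.00
top flange | 2400.00 | 72.00 | 208.00 | 172800.00 | 499200.00
Σ | 9640.00 |  |  | 398840.00 | 1060400.00
X̄ = 398840.00 / 9640.00 = 41.37 mm
Ȳ = 1060400.00 / 9640.00 = 110.00 mm

X̄ = 41.37 mm, Ȳ = 110.00 mm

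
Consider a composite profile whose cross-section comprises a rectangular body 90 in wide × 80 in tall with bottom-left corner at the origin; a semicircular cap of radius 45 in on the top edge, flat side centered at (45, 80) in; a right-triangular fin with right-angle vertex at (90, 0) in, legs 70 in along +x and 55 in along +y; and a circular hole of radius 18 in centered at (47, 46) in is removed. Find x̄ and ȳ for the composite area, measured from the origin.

Part | A | x̄ᵢ | ȳᵢ | A·x̄ᵢ | A·ȳᵢ
rectangular body | 7200.00 | 45.00 | 40.00 | 324000.00 | 288000.00
semicircular top | 3180.86 | 45.00 | 99.10 | 143138.82 | 315219.00
triangular fin | 1925.00 | 113.33 | 18.33 | 218166.67 | 35291.67
hole | -1017.88 | 47.00 | 46.00 | -47840.17 | -46822.30
Σ | 11287.99 |  |  | 637465.31 | 591688.37
x̄ = 637465.31 / 11287.99 = 56.47 in
ȳ = 591688.37 / 11287.99 = 52.42 in

x̄ = 56.47 in, ȳ = 52.42 in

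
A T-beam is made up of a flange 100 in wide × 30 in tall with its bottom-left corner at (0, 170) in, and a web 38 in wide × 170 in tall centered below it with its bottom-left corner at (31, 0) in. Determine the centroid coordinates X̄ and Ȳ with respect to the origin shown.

web: A = 38 × 170 = 6460.00, centroid at (50.00, 85.00).
flange: A = 100 × 30 = 3000.00, centroid at (50.00, 185.00).
ΣA = 9460.00 in²
ΣAX̄ = (6460.00)(50.00) + (3000.00)(50.00) = 473000.00 in³
ΣAȲ = (6460.00)(85.00) + (3000.00)(185.00) = 1104100.00 in³
X̄ = 473000.00 / 9460.00 = 50.00 in
Ȳ = 1104100.00 / 9460.00 = 116.71 in

X̄ = 50.00 in, Ȳ = 116.71 in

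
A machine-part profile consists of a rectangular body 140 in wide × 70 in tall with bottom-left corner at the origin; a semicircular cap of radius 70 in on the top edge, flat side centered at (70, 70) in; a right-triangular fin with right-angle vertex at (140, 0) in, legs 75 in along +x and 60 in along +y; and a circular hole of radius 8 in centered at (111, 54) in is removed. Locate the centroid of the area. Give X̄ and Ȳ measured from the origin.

X̄ = 80.51 in, Ȳ = 58.56 in

rectangular body: A = 140 × 70 = 9800.00, centroid at (70.00, 35.00).
semicircular top: A = ½π·70² = 7696.90, centroid at (70.00, 99.71).
triangular fin: A = ½·75·60 = 2250.00, centroid at (165.00, 20.00).
hole: A = −π·8² = -201.06, centroid at (111.00, 54.00).
ΣA = 19545.84 in², ΣAX̄ = 1573715.27 in³, ΣAȲ = 1144592.46 in³.
X̄ = 1573715.27/19545.84 = 80.51 in; Ȳ = 1144592.46/19545.84 = 58.56 in.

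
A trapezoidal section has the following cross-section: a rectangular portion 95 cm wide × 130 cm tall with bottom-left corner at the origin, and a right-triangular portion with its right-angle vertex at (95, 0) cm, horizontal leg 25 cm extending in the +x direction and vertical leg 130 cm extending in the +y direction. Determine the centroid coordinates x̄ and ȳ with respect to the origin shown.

x̄ = 53.99 cm, ȳ = 62.48 cm

rectangular portion: A = 95 × 130 = 12350.00, centroid at (47.50, 65.00).
triangular portion: A = ½·25·130 = 1625.00, centroid at (103.33, 43.33).
ΣA = 13975.00 cm²
ΣAx̄ = (12350.00)(47.50) + (1625.00)(103.33) = 754541.67 cm³
ΣAȳ = (12350.00)(65.00) + (1625.00)(43.33) = 873166.67 cm³
x̄ = 754541.67 / 13975.00 = 53.99 cm
ȳ = 873166.67 / 13975.00 = 62.48 cm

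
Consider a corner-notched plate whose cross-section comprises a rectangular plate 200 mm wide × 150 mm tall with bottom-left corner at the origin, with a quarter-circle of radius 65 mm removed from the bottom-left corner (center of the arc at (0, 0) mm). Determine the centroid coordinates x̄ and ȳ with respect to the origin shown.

x̄ = 109.01 mm, ȳ = 80.90 mm

plate: A = 200 × 150 = 30000.00, centroid at (100.00, 75.00).
removed quarter-circle: A = −¼π·65² = -3318.31, centroid at (27.59, 27.59).
ΣA = 26681.69 mm², ΣAx̄ = 2908458.33 mm³, ΣAȳ = 2158458.33 mm³.
x̄ = 2908458.33/26681.69 = 109.01 mm; ȳ = 2158458.33/26681.69 = 80.90 mm.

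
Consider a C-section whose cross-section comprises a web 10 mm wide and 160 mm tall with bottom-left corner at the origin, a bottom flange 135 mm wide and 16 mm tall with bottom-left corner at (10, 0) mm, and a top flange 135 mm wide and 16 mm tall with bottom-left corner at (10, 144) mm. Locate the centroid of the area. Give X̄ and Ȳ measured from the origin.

X̄ = 57.91 mm, Ȳ = 80.00 mm

web: A = 10 × 160 = 1600.00, centroid at (5.00, 80.00).
bottom flange: A = 135 × 16 = 2160.00, centroid at (77.50, 8.00).
top flange: A = 135 × 16 = 2160.00, centroid at (77.50, 152.00).
ΣA = 5920.00 mm², ΣAX̄ = 342800.00 mm³, ΣAȲ = 473600.00 mm³.
X̄ = 342800.00/5920.00 = 57.91 mm; Ȳ = 473600.00/5920.00 = 80.00 mm.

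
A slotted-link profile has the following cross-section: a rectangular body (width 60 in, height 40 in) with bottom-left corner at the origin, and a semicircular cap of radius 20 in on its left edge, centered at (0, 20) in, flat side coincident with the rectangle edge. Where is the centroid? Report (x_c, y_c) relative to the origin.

rectangular body: A = 60 × 40 = 2400.00, centroid at (30.00, 20.00).
semicircular end: A = ½π·20² = 628.32, centroid at (-8.49, 20.00).
ΣA = 3028.32 in², ΣAx_c = 66666.67 in³, ΣAy_c = 60566.37 in³.
x_c = 66666.67/3028.32 = 22.01 in; y_c = 60566.37/3028.32 = 20.00 in.

x_c = 22.01 in, y_c = 20.00 in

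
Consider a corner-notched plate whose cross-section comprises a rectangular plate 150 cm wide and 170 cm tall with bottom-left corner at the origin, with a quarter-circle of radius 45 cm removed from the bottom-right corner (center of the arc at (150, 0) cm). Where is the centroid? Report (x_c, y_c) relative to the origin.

plate: A = 150 × 170 = 25500.00, centroid at (75.00, 85.00).
removed quarter-circle: A = −¼π·45² = -1590.43, centroid at (130.90, 19.10).
ΣA = 23909.57 cm²
ΣAx_c = (25500.00)(75.00) + (-1590.43)(130.90) = 1704310.31 cm³
ΣAy_c = (25500.00)(85.00) + (-1590.43)(19.10) = 2137125.00 cm³
x_c = 1704310.31 / 23909.57 = 71.28 cm
y_c = 2137125.00 / 23909.57 = 89.38 cm

x_c = 71.28 cm, y_c = 89.38 cm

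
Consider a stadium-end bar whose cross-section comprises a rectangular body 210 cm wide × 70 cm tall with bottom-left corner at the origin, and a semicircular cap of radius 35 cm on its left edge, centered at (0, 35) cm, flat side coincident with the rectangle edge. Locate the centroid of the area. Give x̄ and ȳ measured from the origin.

Part | A | x̄ᵢ | ȳᵢ | A·x̄ᵢ | A·ȳᵢ
rectangular body | 14700.00 | 105.00 | 35.00 | 1543500.00 | 514500.00
semicircular end | 1924.23 | -14.85 | 35.00 | -28583.33 | 67347.89
Σ | 16624.23 |  |  | 1514916.67 | 581847.89
x̄ = 1514916.67 / 16624.23 = 91.13 cm
ȳ = 581847.89 / 16624.23 = 35.00 cm

x̄ = 91.13 cm, ȳ = 35.00 cm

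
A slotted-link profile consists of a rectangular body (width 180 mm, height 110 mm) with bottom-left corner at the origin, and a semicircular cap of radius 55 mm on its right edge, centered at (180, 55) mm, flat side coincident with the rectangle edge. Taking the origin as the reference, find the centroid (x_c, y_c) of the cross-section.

rectangular body: A = 180 × 110 = 19800.00, centroid at (90.00, 55.00).
semicircular end: A = ½π·55² = 4751.66, centroid at (203.34, 55.00).
ΣA = 24551.66 mm², ΣAx_c = 2748215.27 mm³, ΣAy_c = 1350341.24 mm³.
x_c = 2748215.27/24551.66 = 111.94 mm; y_c = 1350341.24/24551.66 = 55.00 mm.

x_c = 111.94 mm, y_c = 55.00 mm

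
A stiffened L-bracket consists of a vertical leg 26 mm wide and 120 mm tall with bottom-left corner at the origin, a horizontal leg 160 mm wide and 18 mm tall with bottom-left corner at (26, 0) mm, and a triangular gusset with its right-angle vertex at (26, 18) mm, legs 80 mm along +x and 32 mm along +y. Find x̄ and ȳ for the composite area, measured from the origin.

x̄ = 56.77 mm, ȳ = 34.32 mm

Part | A | x̄ᵢ | ȳᵢ | A·x̄ᵢ | A·ȳᵢ
vertical leg | 3120.00 | 13.00 | 60.00 | 40560.00 | 187200.00
horizontal leg | 2880.00 | 106.00 | 9.00 | 305280.00 | 25920.00
gusset | 1280.00 | 52.67 | 28.67 | 67413.33 | 36693.33
Σ | 7280.00 |  |  | 413253.33 | 249813.33
x̄ = 413253.33 / 7280.00 = 56.77 mm
ȳ = 249813.33 / 7280.00 = 34.32 mm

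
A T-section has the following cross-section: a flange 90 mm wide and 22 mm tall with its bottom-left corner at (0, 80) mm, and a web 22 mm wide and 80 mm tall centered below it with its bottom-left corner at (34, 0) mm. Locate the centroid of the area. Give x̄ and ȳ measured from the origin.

x̄ = 45.00 mm, ȳ = 67.00 mm

web: A = 22 × 80 = 1760.00, centroid at (45.00, 40.00).
flange: A = 90 × 22 = 1980.00, centroid at (45.00, 91.00).
ΣA = 3740.00 mm²
ΣAx̄ = (1760.00)(45.00) + (1980.00)(45.00) = 168300.00 mm³
ΣAȳ = (1760.00)(40.00) + (1980.00)(91.00) = 250580.00 mm³
x̄ = 168300.00 / 3740.00 = 45.00 mm
ȳ = 250580.00 / 3740.00 = 67.00 mm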